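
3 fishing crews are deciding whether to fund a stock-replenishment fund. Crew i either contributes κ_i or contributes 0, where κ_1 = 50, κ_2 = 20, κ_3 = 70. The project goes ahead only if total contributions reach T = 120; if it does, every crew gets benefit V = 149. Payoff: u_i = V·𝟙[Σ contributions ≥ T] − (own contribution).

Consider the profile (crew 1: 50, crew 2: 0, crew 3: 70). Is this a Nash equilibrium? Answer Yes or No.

Total = 120 ≥ 120: provided.
Crew 1 (pledges 50, payoff 99): dropping to 0 → total 70, payoff 0. No gain.
Crew 2 (pledges 0, payoff 149): pledging 20 → total 140, payoff 129. No gain.
Crew 3 (pledges 70, payoff 79): dropping to 0 → total 50, payoff 0. No gain.

Yes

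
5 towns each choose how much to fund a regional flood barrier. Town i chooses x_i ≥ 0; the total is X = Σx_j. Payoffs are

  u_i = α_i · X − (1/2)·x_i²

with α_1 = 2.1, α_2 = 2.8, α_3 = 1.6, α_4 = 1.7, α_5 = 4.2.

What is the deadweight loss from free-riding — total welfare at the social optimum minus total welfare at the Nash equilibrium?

Town i's FOC: ∂u_i/∂x_i = α_i − x_i = 0, so x_i* = α_i.
NE contributions = (2.1, 2.8, 1.6, 1.7, 4.2); X = 12.4.
W^NE = (Σα)·X − ½Σα_i² = 12.4² − ½·35.34 = 136.09.
Planner sets x_i = Σα_j = 12.4 for every i, so X^SO = 5·12.4 = 62.
W^SO = (Σα)·X^SO − ½·5·(Σα)² = (5/2)·12.4² = 384.4.
Deadweight loss = W^SO − W^NE = 248.31.

248.31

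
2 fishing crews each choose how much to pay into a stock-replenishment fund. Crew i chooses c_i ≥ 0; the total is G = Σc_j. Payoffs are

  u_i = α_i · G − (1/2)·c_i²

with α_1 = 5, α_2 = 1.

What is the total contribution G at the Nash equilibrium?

6

Crew i's FOC: ∂u_i/∂c_i = α_i − c_i = 0, so c_i* = α_i.
NE contributions = (5, 1); G = 6.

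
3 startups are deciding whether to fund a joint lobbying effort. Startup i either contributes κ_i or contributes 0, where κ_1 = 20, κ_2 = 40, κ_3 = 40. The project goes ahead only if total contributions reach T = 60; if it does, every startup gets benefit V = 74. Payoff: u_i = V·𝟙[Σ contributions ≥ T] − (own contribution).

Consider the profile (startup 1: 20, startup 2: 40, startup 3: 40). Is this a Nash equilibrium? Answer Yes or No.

Total = 100 ≥ 60: provided.
Startup 1 (pledges 20, payoff 54): dropping to 0 → total 80, payoff 74. Profitable deviation.

No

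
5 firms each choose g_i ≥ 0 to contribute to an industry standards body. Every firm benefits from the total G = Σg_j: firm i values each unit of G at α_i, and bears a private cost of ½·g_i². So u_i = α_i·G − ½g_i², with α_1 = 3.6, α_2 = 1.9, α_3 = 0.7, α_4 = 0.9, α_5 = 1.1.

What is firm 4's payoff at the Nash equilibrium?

Firm i's FOC: ∂u_i/∂g_i = α_i − g_i = 0, so g_i* = α_i.
NE contributions = (3.6, 1.9, 0.7, 0.9, 1.1); G = 8.2.
u_4 = α_4·G − ½·(g_4)² = 0.9·8.2 − ½·0.9² = 6.975.

6.975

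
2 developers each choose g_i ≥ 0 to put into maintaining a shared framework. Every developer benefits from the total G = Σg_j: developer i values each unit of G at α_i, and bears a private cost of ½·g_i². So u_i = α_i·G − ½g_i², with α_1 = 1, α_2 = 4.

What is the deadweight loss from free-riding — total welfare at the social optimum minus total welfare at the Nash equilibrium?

Developer i's FOC: ∂u_i/∂g_i = α_i − g_i = 0, so g_i* = α_i.
NE contributions = (1, 4); G = 5.
W^NE = (Σα)·G − ½Σα_i² = 5² − ½·17 = 16.5.
Planner sets g_i = Σα_j = 5 for every i, so G^SO = 2·5 = 10.
W^SO = (Σα)·G^SO − ½·2·(Σα)² = (2/2)·5² = 25.
Deadweight loss = W^SO − W^NE = 8.5.

8.5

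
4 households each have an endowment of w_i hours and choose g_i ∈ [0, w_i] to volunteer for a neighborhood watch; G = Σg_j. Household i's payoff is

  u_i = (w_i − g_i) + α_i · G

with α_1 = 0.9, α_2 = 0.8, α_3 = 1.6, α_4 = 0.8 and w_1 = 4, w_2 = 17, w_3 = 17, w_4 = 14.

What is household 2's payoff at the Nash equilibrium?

∂u_i/∂g_i = α_i − 1, so household i contributes w_i if α_i > 1, else 0.
α_i > 1 for i ∈ {3}; NE contributions (0, 0, 17, 0), G = 17.
u_2 = (17 − 0) + 0.8·17 = 30.6.

30.6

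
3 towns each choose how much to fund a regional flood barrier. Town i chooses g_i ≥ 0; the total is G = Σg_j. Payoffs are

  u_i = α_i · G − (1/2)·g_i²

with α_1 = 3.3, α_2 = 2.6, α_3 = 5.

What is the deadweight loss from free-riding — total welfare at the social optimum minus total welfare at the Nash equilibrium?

80.73

Town i's FOC: ∂u_i/∂g_i = α_i − g_i = 0, so g_i* = α_i.
NE contributions = (3.3, 2.6, 5); G = 10.9.
W^NE = (Σα)·G − ½Σα_i² = 10.9² − ½·42.65 = 97.485.
Planner sets g_i = Σα_j = 10.9 for every i, so G^SO = 3·10.9 = 32.7.
W^SO = (Σα)·G^SO − ½·3·(Σα)² = (3/2)·10.9² = 178.215.
Deadweight loss = W^SO − W^NE = 80.73.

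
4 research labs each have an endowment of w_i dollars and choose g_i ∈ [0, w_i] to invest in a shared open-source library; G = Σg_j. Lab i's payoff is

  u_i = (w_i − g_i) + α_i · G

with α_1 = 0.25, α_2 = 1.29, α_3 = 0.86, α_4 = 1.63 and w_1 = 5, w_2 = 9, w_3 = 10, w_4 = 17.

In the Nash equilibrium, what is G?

∂u_i/∂g_i = α_i − 1, so lab i contributes w_i if α_i > 1, else 0.
α_i > 1 for i ∈ {2, 4}; NE contributions (0, 9, 0, 17), G = 26.

26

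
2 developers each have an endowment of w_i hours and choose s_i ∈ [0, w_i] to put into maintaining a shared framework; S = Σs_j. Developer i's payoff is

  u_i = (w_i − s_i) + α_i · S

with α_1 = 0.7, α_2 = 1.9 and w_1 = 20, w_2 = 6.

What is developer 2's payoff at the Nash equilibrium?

11.4

∂u_i/∂s_i = α_i − 1, so developer i contributes w_i if α_i > 1, else 0.
α_i > 1 for i ∈ {2}; NE contributions (0, 6), S = 6.
u_2 = (6 − 6) + 1.9·6 = 11.4.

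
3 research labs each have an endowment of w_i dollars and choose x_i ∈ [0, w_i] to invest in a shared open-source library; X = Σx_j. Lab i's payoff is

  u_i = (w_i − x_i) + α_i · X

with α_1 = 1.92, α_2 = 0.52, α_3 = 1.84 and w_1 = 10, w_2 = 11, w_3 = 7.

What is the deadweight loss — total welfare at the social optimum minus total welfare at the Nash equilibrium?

36.08

∂u_i/∂x_i = α_i − 1, so lab i contributes w_i if α_i > 1, else 0.
α_i > 1 for i ∈ {1, 3}; NE contributions (10, 0, 7), X = 17.
W^NE = Σw_i − X^NE + (Σα_i)·X^NE = 28 + 3.28·17 = 83.76.
Planner: ∂(Σu_j)/∂x_i = Σα_j − 1 = 3.28 > 0, so everyone contributes w_i; X^SO = 28, W^SO = 28 + 3.28·28 = 119.84.
Deadweight loss = 36.08.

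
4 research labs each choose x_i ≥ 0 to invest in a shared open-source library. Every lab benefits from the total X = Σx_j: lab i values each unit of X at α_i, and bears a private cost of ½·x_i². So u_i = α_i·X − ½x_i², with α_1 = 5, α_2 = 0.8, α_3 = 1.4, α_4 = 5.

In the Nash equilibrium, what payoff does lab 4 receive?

Lab i's FOC: ∂u_i/∂x_i = α_i − x_i = 0, so x_i* = α_i.
NE contributions = (5, 0.8, 1.4, 5); X = 12.2.
u_4 = α_4·X − ½·(x_4)² = 5·12.2 − ½·5² = 48.5.

48.5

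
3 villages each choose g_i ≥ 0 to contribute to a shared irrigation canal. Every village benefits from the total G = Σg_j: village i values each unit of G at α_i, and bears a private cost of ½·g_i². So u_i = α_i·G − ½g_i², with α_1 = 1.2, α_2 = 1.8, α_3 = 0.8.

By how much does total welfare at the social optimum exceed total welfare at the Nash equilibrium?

Village i's FOC: ∂u_i/∂g_i = α_i − g_i = 0, so g_i* = α_i.
NE contributions = (1.2, 1.8, 0.8); G = 3.8.
W^NE = (Σα)·G − ½Σα_i² = 3.8² − ½·5.32 = 11.78.
Planner sets g_i = Σα_j = 3.8 for every i, so G^SO = 3·3.8 = 11.4.
W^SO = (Σα)·G^SO − ½·3·(Σα)² = (3/2)·3.8² = 21.66.
Deadweight loss = W^SO − W^NE = 9.88.

9.88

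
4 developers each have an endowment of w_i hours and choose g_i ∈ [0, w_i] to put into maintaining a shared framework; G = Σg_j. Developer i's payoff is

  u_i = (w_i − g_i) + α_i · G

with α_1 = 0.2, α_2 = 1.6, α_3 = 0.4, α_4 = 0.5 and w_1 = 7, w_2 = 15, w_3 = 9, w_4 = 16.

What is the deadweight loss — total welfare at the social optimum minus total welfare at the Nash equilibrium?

∂u_i/∂g_i = α_i − 1, so developer i contributes w_i if α_i > 1, else 0.
α_i > 1 for i ∈ {2}; NE contributions (0, 15, 0, 0), G = 15.
W^NE = Σw_i − G^NE + (Σα_i)·G^NE = 47 + 1.7·15 = 72.5.
Planner: ∂(Σu_j)/∂g_i = Σα_j − 1 = 1.7 > 0, so everyone contributes w_i; G^SO = 47, W^SO = 47 + 1.7·47 = 126.9.
Deadweight loss = 54.4.

54.4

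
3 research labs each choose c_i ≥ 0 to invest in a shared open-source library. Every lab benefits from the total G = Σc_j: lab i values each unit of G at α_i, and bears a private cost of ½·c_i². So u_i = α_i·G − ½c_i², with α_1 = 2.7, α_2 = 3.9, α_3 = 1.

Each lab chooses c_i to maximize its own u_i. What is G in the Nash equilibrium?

7.6

Lab i's FOC: ∂u_i/∂c_i = α_i − c_i = 0, so c_i* = α_i.
NE contributions = (2.7, 3.9, 1); G = 7.6.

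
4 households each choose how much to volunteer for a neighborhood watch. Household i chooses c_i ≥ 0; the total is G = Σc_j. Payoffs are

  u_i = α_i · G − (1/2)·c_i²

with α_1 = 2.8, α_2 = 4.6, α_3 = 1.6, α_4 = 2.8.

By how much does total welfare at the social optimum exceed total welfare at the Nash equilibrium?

158.94

Household i's FOC: ∂u_i/∂c_i = α_i − c_i = 0, so c_i* = α_i.
NE contributions = (2.8, 4.6, 1.6, 2.8); G = 11.8.
W^NE = (Σα)·G − ½Σα_i² = 11.8² − ½·39.4 = 119.54.
Planner sets c_i = Σα_j = 11.8 for every i, so G^SO = 4·11.8 = 47.2.
W^SO = (Σα)·G^SO − ½·4·(Σα)² = (4/2)·11.8² = 278.48.
Deadweight loss = W^SO − W^NE = 158.94.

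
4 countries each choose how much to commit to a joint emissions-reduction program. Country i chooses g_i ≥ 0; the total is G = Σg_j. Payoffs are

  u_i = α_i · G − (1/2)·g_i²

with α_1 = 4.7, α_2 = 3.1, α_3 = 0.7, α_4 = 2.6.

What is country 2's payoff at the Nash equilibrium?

Country i's FOC: ∂u_i/∂g_i = α_i − g_i = 0, so g_i* = α_i.
NE contributions = (4.7, 3.1, 0.7, 2.6); G = 11.1.
u_2 = α_2·G − ½·(g_2)² = 3.1·11.1 − ½·3.1² = 29.605.

29.605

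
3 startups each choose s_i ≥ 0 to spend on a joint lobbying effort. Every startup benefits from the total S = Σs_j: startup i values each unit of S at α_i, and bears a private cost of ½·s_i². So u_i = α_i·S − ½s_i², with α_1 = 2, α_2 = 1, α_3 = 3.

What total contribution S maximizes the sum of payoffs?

Planner FOC: ∂(Σu_j)/∂s_i = (Σα_j) − s_i = 0, so s_i^SO = Σα_j = 6 for every i; S^SO = 18.

18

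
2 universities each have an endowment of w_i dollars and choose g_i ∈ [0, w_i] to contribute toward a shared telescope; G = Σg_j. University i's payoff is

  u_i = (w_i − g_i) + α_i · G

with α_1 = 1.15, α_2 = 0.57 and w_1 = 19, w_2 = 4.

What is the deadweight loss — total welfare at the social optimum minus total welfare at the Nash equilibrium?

2.88

∂u_i/∂g_i = α_i − 1, so university i contributes w_i if α_i > 1, else 0.
α_i > 1 for i ∈ {1}; NE contributions (19, 0), G = 19.
W^NE = Σw_i − G^NE + (Σα_i)·G^NE = 23 + 0.72·19 = 36.68.
Planner: ∂(Σu_j)/∂g_i = Σα_j − 1 = 0.72 > 0, so everyone contributes w_i; G^SO = 23, W^SO = 23 + 0.72·23 = 39.56.
Deadweight loss = 2.88.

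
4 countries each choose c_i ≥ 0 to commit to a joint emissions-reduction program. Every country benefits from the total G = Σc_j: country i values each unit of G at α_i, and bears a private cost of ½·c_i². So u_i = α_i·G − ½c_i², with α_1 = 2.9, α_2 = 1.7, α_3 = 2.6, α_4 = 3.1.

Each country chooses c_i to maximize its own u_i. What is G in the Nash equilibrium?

Country i's FOC: ∂u_i/∂c_i = α_i − c_i = 0, so c_i* = α_i.
NE contributions = (2.9, 1.7, 2.6, 3.1); G = 10.3.

10.3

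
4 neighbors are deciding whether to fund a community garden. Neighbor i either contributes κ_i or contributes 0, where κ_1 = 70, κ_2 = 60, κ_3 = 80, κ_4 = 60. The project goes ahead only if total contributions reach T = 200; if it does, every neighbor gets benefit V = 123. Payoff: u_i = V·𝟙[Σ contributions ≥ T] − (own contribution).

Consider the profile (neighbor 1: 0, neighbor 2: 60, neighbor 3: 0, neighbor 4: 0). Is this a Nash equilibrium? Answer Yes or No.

Total = 60 < 200: not provided.
Neighbor 1 (pledges 0, payoff 0): pledging 70 → total 130, payoff -70. No gain.
Neighbor 2 (pledges 60, payoff -60): dropping to 0 → total 0, payoff 0. Profitable deviation.

No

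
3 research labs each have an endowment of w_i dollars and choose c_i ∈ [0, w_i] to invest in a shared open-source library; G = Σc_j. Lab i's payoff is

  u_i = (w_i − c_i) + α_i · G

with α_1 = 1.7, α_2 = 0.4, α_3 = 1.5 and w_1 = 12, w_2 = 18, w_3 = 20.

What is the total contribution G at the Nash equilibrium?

32

∂u_i/∂c_i = α_i − 1, so lab i contributes w_i if α_i > 1, else 0.
α_i > 1 for i ∈ {1, 3}; NE contributions (12, 0, 20), G = 32.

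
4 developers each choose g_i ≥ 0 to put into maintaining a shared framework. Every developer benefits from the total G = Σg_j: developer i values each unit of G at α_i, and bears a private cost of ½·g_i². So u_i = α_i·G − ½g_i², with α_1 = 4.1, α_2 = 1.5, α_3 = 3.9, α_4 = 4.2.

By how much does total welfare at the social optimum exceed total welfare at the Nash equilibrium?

213.645

Developer i's FOC: ∂u_i/∂g_i = α_i − g_i = 0, so g_i* = α_i.
NE contributions = (4.1, 1.5, 3.9, 4.2); G = 13.7.
W^NE = (Σα)·G − ½Σα_i² = 13.7² − ½·51.91 = 161.735.
Planner sets g_i = Σα_j = 13.7 for every i, so G^SO = 4·13.7 = 54.8.
W^SO = (Σα)·G^SO − ½·4·(Σα)² = (4/2)·13.7² = 375.38.
Deadweight loss = W^SO − W^NE = 213.645.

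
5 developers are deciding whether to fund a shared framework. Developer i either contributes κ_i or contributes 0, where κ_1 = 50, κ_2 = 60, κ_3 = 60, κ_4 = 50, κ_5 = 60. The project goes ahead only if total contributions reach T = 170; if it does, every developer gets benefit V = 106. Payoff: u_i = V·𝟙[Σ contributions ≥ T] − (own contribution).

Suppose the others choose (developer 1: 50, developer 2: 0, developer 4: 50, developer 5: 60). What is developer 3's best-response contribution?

Others' total = 160. Contributing 60 brings total to 220 ≥ 170: gain V − κ_3 = 46.
Best response: 60.

60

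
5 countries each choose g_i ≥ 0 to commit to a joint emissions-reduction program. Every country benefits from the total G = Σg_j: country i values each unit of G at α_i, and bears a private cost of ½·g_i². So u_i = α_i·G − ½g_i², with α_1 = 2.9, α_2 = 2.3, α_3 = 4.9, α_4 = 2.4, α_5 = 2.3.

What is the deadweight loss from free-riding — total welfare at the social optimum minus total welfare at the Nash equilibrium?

352.94

Country i's FOC: ∂u_i/∂g_i = α_i − g_i = 0, so g_i* = α_i.
NE contributions = (2.9, 2.3, 4.9, 2.4, 2.3); G = 14.8.
W^NE = (Σα)·G − ½Σα_i² = 14.8² − ½·48.76 = 194.66.
Planner sets g_i = Σα_j = 14.8 for every i, so G^SO = 5·14.8 = 74.
W^SO = (Σα)·G^SO − ½·5·(Σα)² = (5/2)·14.8² = 547.6.
Deadweight loss = W^SO − W^NE = 352.94.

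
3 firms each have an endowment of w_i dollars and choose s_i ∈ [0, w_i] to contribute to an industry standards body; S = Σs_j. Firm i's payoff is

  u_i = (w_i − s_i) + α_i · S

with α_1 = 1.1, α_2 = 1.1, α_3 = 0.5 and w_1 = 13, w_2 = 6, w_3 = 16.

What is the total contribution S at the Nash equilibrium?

∂u_i/∂s_i = α_i − 1, so firm i contributes w_i if α_i > 1, else 0.
α_i > 1 for i ∈ {1, 2}; NE contributions (13, 6, 0), S = 19.

19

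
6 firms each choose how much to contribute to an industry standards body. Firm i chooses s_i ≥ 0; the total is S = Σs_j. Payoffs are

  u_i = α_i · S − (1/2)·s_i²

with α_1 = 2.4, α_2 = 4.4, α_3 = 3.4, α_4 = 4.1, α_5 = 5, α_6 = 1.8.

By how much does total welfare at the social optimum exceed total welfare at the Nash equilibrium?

931.285

Firm i's FOC: ∂u_i/∂s_i = α_i − s_i = 0, so s_i* = α_i.
NE contributions = (2.4, 4.4, 3.4, 4.1, 5, 1.8); S = 21.1.
W^NE = (Σα)·S − ½Σα_i² = 21.1² − ½·81.73 = 404.345.
Planner sets s_i = Σα_j = 21.1 for every i, so S^SO = 6·21.1 = 126.6.
W^SO = (Σα)·S^SO − ½·6·(Σα)² = (6/2)·21.1² = 1335.63.
Deadweight loss = W^SO − W^NE = 931.285.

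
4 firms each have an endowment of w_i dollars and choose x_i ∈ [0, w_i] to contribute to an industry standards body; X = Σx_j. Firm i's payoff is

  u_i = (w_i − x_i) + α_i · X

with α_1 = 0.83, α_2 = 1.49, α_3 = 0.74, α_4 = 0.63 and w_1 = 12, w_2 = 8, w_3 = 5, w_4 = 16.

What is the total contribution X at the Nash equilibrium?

∂u_i/∂x_i = α_i − 1, so firm i contributes w_i if α_i > 1, else 0.
α_i > 1 for i ∈ {2}; NE contributions (0, 8, 0, 0), X = 8.

8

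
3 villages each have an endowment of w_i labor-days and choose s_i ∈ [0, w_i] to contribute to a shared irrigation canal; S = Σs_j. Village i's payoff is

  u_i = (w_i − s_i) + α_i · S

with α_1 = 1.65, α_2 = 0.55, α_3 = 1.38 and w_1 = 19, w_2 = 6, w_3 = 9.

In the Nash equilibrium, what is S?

∂u_i/∂s_i = α_i − 1, so village i contributes w_i if α_i > 1, else 0.
α_i > 1 for i ∈ {1, 3}; NE contributions (19, 0, 9), S = 28.

28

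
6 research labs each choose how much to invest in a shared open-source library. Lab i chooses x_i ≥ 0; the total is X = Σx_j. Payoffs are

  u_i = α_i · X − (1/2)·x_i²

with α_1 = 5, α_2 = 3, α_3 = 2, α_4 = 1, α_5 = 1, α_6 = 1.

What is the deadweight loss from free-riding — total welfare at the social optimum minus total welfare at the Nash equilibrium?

Lab i's FOC: ∂u_i/∂x_i = α_i − x_i = 0, so x_i* = α_i.
NE contributions = (5, 3, 2, 1, 1, 1); X = 13.
W^NE = (Σα)·X − ½Σα_i² = 13² − ½·41 = 148.5.
Planner sets x_i = Σα_j = 13 for every i, so X^SO = 6·13 = 78.
W^SO = (Σα)·X^SO − ½·6·(Σα)² = (6/2)·13² = 507.
Deadweight loss = W^SO − W^NE = 358.5.

358.5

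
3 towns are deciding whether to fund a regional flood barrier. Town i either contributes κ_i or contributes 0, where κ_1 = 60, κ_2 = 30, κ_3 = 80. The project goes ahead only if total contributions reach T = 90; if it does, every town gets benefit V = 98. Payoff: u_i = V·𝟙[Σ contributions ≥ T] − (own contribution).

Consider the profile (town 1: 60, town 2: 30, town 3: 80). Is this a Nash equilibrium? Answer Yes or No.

No

Total = 170 ≥ 90: provided.
Town 1 (pledges 60, payoff 38): dropping to 0 → total 110, payoff 98. Profitable deviation.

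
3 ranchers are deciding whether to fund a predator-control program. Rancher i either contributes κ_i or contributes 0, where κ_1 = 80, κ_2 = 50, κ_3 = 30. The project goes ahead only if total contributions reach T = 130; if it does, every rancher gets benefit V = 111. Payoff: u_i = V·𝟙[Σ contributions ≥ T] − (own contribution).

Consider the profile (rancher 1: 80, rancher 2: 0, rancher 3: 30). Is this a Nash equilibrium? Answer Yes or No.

Total = 110 < 130: not provided.
Rancher 1 (pledges 80, payoff -80): dropping to 0 → total 30, payoff 0. Profitable deviation.

No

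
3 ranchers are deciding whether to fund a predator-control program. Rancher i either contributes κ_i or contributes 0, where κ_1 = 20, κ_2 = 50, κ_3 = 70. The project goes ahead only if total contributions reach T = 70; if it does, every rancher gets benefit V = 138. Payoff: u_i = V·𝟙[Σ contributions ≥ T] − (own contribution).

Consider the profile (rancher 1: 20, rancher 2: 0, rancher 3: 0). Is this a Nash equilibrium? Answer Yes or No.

No

Total = 20 < 70: not provided.
Rancher 1 (pledges 20, payoff -20): dropping to 0 → total 0, payoff 0. Profitable deviation.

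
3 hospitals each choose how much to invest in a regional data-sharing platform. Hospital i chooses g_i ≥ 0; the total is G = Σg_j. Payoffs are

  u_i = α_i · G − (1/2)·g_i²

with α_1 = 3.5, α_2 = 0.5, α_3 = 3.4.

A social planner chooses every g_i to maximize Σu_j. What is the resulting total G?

22.2

Planner FOC: ∂(Σu_j)/∂g_i = (Σα_j) − g_i = 0, so g_i^SO = Σα_j = 7.4 for every i; G^SO = 22.2.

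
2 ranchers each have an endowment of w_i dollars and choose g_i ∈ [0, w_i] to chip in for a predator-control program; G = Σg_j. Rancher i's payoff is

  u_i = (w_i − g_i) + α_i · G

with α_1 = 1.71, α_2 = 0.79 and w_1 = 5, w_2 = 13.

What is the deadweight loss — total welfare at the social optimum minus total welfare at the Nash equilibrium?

19.5

∂u_i/∂g_i = α_i − 1, so rancher i contributes w_i if α_i > 1, else 0.
α_i > 1 for i ∈ {1}; NE contributions (5, 0), G = 5.
W^NE = Σw_i − G^NE + (Σα_i)·G^NE = 18 + 1.5·5 = 25.5.
Planner: ∂(Σu_j)/∂g_i = Σα_j − 1 = 1.5 > 0, so everyone contributes w_i; G^SO = 18, W^SO = 18 + 1.5·18 = 45.
Deadweight loss = 19.5.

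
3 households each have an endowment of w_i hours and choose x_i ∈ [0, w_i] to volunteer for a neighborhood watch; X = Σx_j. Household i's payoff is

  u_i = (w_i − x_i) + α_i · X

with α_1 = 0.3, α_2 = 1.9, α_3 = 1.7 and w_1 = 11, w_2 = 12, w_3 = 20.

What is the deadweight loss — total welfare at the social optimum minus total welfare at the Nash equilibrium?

∂u_i/∂x_i = α_i − 1, so household i contributes w_i if α_i > 1, else 0.
α_i > 1 for i ∈ {2, 3}; NE contributions (0, 12, 20), X = 32.
W^NE = Σw_i − X^NE + (Σα_i)·X^NE = 43 + 2.9·32 = 135.8.
Planner: ∂(Σu_j)/∂x_i = Σα_j − 1 = 2.9 > 0, so everyone contributes w_i; X^SO = 43, W^SO = 43 + 2.9·43 = 167.7.
Deadweight loss = 31.9.

31.9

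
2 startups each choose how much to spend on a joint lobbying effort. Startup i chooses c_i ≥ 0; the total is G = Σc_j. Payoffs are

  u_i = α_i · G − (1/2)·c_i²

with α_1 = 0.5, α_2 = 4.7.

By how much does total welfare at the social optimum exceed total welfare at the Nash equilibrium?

Startup i's FOC: ∂u_i/∂c_i = α_i − c_i = 0, so c_i* = α_i.
NE contributions = (0.5, 4.7); G = 5.2.
W^NE = (Σα)·G − ½Σα_i² = 5.2² − ½·22.34 = 15.87.
Planner sets c_i = Σα_j = 5.2 for every i, so G^SO = 2·5.2 = 10.4.
W^SO = (Σα)·G^SO − ½·2·(Σα)² = (2/2)·5.2² = 27.04.
Deadweight loss = W^SO − W^NE = 11.17.

11.17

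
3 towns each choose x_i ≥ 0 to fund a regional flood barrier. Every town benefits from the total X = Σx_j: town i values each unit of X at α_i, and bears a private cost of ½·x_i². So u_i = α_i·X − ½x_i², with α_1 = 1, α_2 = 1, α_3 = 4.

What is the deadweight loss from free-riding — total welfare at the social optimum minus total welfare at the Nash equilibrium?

27

Town i's FOC: ∂u_i/∂x_i = α_i − x_i = 0, so x_i* = α_i.
NE contributions = (1, 1, 4); X = 6.
W^NE = (Σα)·X − ½Σα_i² = 6² − ½·18 = 27.
Planner sets x_i = Σα_j = 6 for every i, so X^SO = 3·6 = 18.
W^SO = (Σα)·X^SO − ½·3·(Σα)² = (3/2)·6² = 54.
Deadweight loss = W^SO − W^NE = 27.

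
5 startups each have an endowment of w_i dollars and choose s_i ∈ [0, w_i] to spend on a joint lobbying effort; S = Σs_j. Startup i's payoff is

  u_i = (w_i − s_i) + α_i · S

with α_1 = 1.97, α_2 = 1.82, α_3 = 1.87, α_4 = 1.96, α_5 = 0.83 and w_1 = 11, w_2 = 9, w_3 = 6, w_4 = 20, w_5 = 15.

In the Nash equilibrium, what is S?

∂u_i/∂s_i = α_i − 1, so startup i contributes w_i if α_i > 1, else 0.
α_i > 1 for i ∈ {1, 2, 3, 4}; NE contributions (11, 9, 6, 20, 0), S = 46.

46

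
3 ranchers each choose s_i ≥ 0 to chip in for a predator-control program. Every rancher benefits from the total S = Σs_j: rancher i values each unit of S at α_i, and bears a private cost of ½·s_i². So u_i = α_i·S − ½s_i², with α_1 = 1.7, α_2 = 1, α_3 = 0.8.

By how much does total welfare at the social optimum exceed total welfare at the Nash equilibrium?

Rancher i's FOC: ∂u_i/∂s_i = α_i − s_i = 0, so s_i* = α_i.
NE contributions = (1.7, 1, 0.8); S = 3.5.
W^NE = (Σα)·S − ½Σα_i² = 3.5² − ½·4.53 = 9.985.
Planner sets s_i = Σα_j = 3.5 for every i, so S^SO = 3·3.5 = 10.5.
W^SO = (Σα)·S^SO − ½·3·(Σα)² = (3/2)·3.5² = 18.375.
Deadweight loss = W^SO − W^NE = 8.39.

8.39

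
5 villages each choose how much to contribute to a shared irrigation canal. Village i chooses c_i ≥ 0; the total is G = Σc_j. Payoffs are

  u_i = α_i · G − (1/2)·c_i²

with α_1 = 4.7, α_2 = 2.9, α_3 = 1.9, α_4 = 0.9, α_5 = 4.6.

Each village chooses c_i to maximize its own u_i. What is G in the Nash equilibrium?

15

Village i's FOC: ∂u_i/∂c_i = α_i − c_i = 0, so c_i* = α_i.
NE contributions = (4.7, 2.9, 1.9, 0.9, 4.6); G = 15.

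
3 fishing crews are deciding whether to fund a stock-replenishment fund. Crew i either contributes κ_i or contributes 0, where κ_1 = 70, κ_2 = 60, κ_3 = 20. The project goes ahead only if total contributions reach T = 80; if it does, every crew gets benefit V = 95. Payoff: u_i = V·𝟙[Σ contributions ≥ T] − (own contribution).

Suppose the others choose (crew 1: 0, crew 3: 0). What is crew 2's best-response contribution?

Others' total = 0. Even contributing 60 gives 60 < 80: no benefit either way.
Best response: 0.

0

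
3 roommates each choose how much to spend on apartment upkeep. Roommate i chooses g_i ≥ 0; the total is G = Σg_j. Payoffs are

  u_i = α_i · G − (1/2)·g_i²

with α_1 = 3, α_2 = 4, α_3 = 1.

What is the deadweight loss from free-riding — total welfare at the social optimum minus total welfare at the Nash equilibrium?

Roommate i's FOC: ∂u_i/∂g_i = α_i − g_i = 0, so g_i* = α_i.
NE contributions = (3, 4, 1); G = 8.
W^NE = (Σα)·G − ½Σα_i² = 8² − ½·26 = 51.
Planner sets g_i = Σα_j = 8 for every i, so G^SO = 3·8 = 24.
W^SO = (Σα)·G^SO − ½·3·(Σα)² = (3/2)·8² = 96.
Deadweight loss = W^SO − W^NE = 45.

45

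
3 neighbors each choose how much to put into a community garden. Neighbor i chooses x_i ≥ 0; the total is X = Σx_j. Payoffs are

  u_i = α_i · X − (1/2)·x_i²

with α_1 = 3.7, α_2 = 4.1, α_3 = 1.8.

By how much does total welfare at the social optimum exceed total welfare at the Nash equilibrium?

Neighbor i's FOC: ∂u_i/∂x_i = α_i − x_i = 0, so x_i* = α_i.
NE contributions = (3.7, 4.1, 1.8); X = 9.6.
W^NE = (Σα)·X − ½Σα_i² = 9.6² − ½·33.74 = 75.29.
Planner sets x_i = Σα_j = 9.6 for every i, so X^SO = 3·9.6 = 28.8.
W^SO = (Σα)·X^SO − ½·3·(Σα)² = (3/2)·9.6² = 138.24.
Deadweight loss = W^SO − W^NE = 62.95.

62.95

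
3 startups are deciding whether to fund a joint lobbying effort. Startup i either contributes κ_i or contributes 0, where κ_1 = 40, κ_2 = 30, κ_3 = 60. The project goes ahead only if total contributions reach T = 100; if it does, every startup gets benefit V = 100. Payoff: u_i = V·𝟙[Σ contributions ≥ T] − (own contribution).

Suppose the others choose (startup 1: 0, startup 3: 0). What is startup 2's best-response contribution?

0

Others' total = 0. Even contributing 30 gives 30 < 100: no benefit either way.
Best response: 0.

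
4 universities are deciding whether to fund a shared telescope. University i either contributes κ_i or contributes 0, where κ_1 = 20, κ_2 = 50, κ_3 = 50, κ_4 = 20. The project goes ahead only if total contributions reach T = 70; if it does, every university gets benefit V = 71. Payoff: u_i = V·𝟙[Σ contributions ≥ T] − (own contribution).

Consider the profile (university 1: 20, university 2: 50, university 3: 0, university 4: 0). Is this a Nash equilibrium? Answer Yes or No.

Yes

Total = 70 ≥ 70: provided.
University 1 (pledges 20, payoff 51): dropping to 0 → total 50, payoff 0. No gain.
University 2 (pledges 50, payoff 21): dropping to 0 → total 20, payoff 0. No gain.
University 3 (pledges 0, payoff 71): pledging 50 → total 120, payoff 21. No gain.
University 4 (pledges 0, payoff 71): pledging 20 → total 90, payoff 51. No gain.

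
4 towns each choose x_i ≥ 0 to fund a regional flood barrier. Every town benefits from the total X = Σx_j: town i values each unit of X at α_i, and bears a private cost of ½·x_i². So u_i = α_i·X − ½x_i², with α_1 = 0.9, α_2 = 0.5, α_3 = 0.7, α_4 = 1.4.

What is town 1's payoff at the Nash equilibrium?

Town i's FOC: ∂u_i/∂x_i = α_i − x_i = 0, so x_i* = α_i.
NE contributions = (0.9, 0.5, 0.7, 1.4); X = 3.5.
u_1 = α_1·X − ½·(x_1)² = 0.9·3.5 − ½·0.9² = 2.745.

2.745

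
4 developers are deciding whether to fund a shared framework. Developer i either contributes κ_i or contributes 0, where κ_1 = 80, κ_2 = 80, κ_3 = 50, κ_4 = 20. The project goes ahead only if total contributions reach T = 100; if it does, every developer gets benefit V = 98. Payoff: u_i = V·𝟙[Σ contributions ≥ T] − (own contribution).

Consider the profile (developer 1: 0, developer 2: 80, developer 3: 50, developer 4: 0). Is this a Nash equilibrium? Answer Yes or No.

Yes

Total = 130 ≥ 100: provided.
Developer 1 (pledges 0, payoff 98): pledging 80 → total 210, payoff 18. No gain.
Developer 2 (pledges 80, payoff 18): dropping to 0 → total 50, payoff 0. No gain.
Developer 3 (pledges 50, payoff 48): dropping to 0 → total 80, payoff 0. No gain.
Developer 4 (pledges 0, payoff 98): pledging 20 → total 150, payoff 78. No gain.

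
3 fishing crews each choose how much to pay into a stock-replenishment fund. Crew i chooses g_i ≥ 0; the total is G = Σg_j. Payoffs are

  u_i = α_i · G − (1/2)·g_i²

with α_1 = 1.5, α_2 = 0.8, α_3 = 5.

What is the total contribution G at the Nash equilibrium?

Crew i's FOC: ∂u_i/∂g_i = α_i − g_i = 0, so g_i* = α_i.
NE contributions = (1.5, 0.8, 5); G = 7.3.

7.3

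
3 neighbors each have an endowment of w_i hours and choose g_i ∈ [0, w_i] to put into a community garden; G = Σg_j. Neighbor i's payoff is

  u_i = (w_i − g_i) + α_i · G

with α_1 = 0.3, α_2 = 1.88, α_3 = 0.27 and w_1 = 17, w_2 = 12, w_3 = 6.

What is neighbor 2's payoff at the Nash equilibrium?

22.56

∂u_i/∂g_i = α_i − 1, so neighbor i contributes w_i if α_i > 1, else 0.
α_i > 1 for i ∈ {2}; NE contributions (0, 12, 0), G = 12.
u_2 = (12 − 12) + 1.88·12 = 22.56.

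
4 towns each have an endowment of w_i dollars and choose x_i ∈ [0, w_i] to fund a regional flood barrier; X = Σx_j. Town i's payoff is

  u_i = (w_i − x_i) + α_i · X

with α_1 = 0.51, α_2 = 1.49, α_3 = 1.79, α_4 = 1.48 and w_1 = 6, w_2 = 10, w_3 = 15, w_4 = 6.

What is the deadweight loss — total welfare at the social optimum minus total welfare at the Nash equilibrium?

25.62

∂u_i/∂x_i = α_i − 1, so town i contributes w_i if α_i > 1, else 0.
α_i > 1 for i ∈ {2, 3, 4}; NE contributions (0, 10, 15, 6), X = 31.
W^NE = Σw_i − X^NE + (Σα_i)·X^NE = 37 + 4.27·31 = 169.37.
Planner: ∂(Σu_j)/∂x_i = Σα_j − 1 = 4.27 > 0, so everyone contributes w_i; X^SO = 37, W^SO = 37 + 4.27·37 = 194.99.
Deadweight loss = 25.62.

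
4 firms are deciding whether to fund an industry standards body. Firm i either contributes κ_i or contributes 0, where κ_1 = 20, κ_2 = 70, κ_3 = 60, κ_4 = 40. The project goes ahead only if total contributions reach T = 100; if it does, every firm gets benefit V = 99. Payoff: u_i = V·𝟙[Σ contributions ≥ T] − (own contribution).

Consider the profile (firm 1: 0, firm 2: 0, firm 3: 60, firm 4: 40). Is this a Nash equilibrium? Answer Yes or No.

Yes

Total = 100 ≥ 100: provided.
Firm 1 (pledges 0, payoff 99): pledging 20 → total 120, payoff 79. No gain.
Firm 2 (pledges 0, payoff 99): pledging 70 → total 170, payoff 29. No gain.
Firm 3 (pledges 60, payoff 39): dropping to 0 → total 40, payoff 0. No gain.
Firm 4 (pledges 40, payoff 59): dropping to 0 → total 60, payoff 0. No gain.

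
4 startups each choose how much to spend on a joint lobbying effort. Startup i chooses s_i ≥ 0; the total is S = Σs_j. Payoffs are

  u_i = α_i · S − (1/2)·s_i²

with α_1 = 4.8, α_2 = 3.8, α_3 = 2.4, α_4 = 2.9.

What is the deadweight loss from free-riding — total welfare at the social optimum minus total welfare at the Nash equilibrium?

219.035

Startup i's FOC: ∂u_i/∂s_i = α_i − s_i = 0, so s_i* = α_i.
NE contributions = (4.8, 3.8, 2.4, 2.9); S = 13.9.
W^NE = (Σα)·S − ½Σα_i² = 13.9² − ½·51.65 = 167.385.
Planner sets s_i = Σα_j = 13.9 for every i, so S^SO = 4·13.9 = 55.6.
W^SO = (Σα)·S^SO − ½·4·(Σα)² = (4/2)·13.9² = 386.42.
Deadweight loss = W^SO − W^NE = 219.035.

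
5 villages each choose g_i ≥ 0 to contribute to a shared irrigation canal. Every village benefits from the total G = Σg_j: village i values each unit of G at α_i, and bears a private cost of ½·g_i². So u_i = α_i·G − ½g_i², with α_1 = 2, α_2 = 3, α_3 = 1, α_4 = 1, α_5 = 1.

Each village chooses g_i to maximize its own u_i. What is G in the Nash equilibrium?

Village i's FOC: ∂u_i/∂g_i = α_i − g_i = 0, so g_i* = α_i.
NE contributions = (2, 3, 1, 1, 1); G = 8.

8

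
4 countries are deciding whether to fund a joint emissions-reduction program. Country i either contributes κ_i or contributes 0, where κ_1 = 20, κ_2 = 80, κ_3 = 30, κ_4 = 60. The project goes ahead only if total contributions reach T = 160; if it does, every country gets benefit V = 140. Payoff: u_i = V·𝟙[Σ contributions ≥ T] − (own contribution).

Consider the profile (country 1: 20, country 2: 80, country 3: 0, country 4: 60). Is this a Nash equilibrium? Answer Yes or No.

Total = 160 ≥ 160: provided.
Country 1 (pledges 20, payoff 120): dropping to 0 → total 140, payoff 0. No gain.
Country 2 (pledges 80, payoff 60): dropping to 0 → total 80, payoff 0. No gain.
Country 3 (pledges 0, payoff 140): pledging 30 → total 190, payoff 110. No gain.
Country 4 (pledges 60, payoff 80): dropping to 0 → total 100, payoff 0. No gain.

Yes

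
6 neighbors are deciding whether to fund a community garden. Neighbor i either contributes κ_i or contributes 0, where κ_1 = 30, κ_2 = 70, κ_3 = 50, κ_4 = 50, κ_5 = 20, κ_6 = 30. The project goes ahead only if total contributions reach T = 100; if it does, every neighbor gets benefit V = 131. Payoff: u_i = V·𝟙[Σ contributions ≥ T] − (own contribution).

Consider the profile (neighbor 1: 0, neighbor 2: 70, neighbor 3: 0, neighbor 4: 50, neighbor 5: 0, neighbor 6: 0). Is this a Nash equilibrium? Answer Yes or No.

Total = 120 ≥ 100: provided.
Neighbor 1 (pledges 0, payoff 131): pledging 30 → total 150, payoff 101. No gain.
Neighbor 2 (pledges 70, payoff 61): dropping to 0 → total 50, payoff 0. No gain.
Neighbor 3 (pledges 0, payoff 131): pledging 50 → total 170, payoff 81. No gain.
Neighbor 4 (pledges 50, payoff 81): dropping to 0 → total 70, payoff 0. No gain.
Neighbor 5 (pledges 0, payoff 131): pledging 20 → total 140, payoff 111. No gain.
Neighbor 6 (pledges 0, payoff 131): pledging 30 → total 150, payoff 101. No gain.

Yes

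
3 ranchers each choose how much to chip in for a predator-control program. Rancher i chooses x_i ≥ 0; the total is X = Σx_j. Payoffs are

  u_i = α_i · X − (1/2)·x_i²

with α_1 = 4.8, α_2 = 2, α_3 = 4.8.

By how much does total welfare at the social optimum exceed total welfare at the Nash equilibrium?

Rancher i's FOC: ∂u_i/∂x_i = α_i − x_i = 0, so x_i* = α_i.
NE contributions = (4.8, 2, 4.8); X = 11.6.
W^NE = (Σα)·X − ½Σα_i² = 11.6² − ½·50.08 = 109.52.
Planner sets x_i = Σα_j = 11.6 for every i, so X^SO = 3·11.6 = 34.8.
W^SO = (Σα)·X^SO − ½·3·(Σα)² = (3/2)·11.6² = 201.84.
Deadweight loss = W^SO − W^NE = 92.32.

92.32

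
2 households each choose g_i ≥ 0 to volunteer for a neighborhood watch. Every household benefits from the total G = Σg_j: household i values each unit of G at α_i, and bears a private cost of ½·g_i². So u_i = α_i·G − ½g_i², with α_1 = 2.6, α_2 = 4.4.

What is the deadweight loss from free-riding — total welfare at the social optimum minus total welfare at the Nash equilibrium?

13.06

Household i's FOC: ∂u_i/∂g_i = α_i − g_i = 0, so g_i* = α_i.
NE contributions = (2.6, 4.4); G = 7.
W^NE = (Σα)·G − ½Σα_i² = 7² − ½·26.12 = 35.94.
Planner sets g_i = Σα_j = 7 for every i, so G^SO = 2·7 = 14.
W^SO = (Σα)·G^SO − ½·2·(Σα)² = (2/2)·7² = 49.
Deadweight loss = W^SO − W^NE = 13.06.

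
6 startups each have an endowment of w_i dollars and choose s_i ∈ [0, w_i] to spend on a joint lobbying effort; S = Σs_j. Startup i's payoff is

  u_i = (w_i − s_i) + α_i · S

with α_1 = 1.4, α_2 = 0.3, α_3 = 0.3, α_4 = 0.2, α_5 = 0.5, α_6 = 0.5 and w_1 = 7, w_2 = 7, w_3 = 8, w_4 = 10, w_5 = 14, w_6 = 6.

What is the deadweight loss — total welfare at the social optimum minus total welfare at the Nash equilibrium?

∂u_i/∂s_i = α_i − 1, so startup i contributes w_i if α_i > 1, else 0.
α_i > 1 for i ∈ {1}; NE contributions (7, 0, 0, 0, 0, 0), S = 7.
W^NE = Σw_i − S^NE + (Σα_i)·S^NE = 52 + 2.2·7 = 67.4.
Planner: ∂(Σu_j)/∂s_i = Σα_j − 1 = 2.2 > 0, so everyone contributes w_i; S^SO = 52, W^SO = 52 + 2.2·52 = 166.4.
Deadweight loss = 99.

99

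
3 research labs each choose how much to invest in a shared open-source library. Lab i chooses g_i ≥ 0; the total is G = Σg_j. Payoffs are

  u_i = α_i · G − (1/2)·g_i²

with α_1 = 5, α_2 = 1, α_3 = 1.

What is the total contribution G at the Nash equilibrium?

7

Lab i's FOC: ∂u_i/∂g_i = α_i − g_i = 0, so g_i* = α_i.
NE contributions = (5, 1, 1); G = 7.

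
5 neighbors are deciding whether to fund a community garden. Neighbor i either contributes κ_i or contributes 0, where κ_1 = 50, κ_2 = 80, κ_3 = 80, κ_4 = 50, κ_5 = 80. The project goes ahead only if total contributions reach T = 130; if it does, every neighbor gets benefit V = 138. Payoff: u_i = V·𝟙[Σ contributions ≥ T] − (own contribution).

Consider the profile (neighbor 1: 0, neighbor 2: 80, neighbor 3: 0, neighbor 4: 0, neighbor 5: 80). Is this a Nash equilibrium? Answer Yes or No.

Total = 160 ≥ 130: provided.
Neighbor 1 (pledges 0, payoff 138): pledging 50 → total 210, payoff 88. No gain.
Neighbor 2 (pledges 80, payoff 58): dropping to 0 → total 80, payoff 0. No gain.
Neighbor 3 (pledges 0, payoff 138): pledging 80 → total 240, payoff 58. No gain.
Neighbor 4 (pledges 0, payoff 138): pledging 50 → total 210, payoff 88. No gain.
Neighbor 5 (pledges 80, payoff 58): dropping to 0 → total 80, payoff 0. No gain.

Yes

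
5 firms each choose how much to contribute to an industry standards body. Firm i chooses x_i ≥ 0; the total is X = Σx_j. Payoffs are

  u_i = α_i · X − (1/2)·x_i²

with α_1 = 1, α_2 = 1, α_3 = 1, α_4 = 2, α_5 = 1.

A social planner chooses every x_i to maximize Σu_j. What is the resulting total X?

30

Planner FOC: ∂(Σu_j)/∂x_i = (Σα_j) − x_i = 0, so x_i^SO = Σα_j = 6 for every i; X^SO = 30.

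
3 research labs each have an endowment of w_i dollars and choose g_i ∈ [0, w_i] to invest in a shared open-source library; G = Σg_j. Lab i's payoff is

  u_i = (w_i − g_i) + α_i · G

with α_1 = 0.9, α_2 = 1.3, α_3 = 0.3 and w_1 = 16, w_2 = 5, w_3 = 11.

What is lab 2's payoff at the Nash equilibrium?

6.5

∂u_i/∂g_i = α_i − 1, so lab i contributes w_i if α_i > 1, else 0.
α_i > 1 for i ∈ {2}; NE contributions (0, 5, 0), G = 5.
u_2 = (5 − 5) + 1.3·5 = 6.5.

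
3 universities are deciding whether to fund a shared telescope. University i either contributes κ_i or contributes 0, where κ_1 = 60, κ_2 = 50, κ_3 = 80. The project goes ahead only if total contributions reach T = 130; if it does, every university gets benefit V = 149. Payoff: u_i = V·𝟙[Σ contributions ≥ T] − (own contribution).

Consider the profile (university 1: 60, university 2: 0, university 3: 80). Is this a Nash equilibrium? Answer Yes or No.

Total = 140 ≥ 130: provided.
University 1 (pledges 60, payoff 89): dropping to 0 → total 80, payoff 0. No gain.
University 2 (pledges 0, payoff 149): pledging 50 → total 190, payoff 99. No gain.
University 3 (pledges 80, payoff 69): dropping to 0 → total 60, payoff 0. No gain.

Yes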